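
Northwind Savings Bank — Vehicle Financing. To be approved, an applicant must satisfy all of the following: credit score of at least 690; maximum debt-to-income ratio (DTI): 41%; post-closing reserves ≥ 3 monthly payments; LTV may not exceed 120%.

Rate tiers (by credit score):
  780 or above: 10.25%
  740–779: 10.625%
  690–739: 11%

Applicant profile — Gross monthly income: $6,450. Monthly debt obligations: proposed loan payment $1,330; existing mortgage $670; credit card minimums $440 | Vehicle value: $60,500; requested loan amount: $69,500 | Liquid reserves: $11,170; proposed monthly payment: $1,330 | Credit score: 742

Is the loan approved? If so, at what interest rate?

Credit score 742 ≥ 690 (meets minimum)
Liquid reserves cover 11,170/1,330 = 8.4 months — ≥ 3 required
LTV: 69,500 ÷ 60,500 = 114.9%, within 120% cap
Total monthly debts = (1,330 + 670 + 440) = 2,440. DTI = 2,440/6,450 = 37.8% ≤ 41%
All requirements met. Score 742 falls in the 740–779 tier → 10.625%.

Approved at 10.625%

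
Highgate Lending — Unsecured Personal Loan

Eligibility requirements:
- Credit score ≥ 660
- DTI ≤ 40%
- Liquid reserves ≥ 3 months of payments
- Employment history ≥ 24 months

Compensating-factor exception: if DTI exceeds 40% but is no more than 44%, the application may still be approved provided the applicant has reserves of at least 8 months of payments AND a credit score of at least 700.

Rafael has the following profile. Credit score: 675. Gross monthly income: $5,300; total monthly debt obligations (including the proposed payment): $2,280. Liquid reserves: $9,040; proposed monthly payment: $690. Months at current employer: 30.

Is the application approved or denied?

Credit score 675 ≥ 660 (meets base)
DTI: 2,280 ÷ 5,300 = 43%, over the 40% base limit.
Reserves = 9,040/690 = 13.1 months ≥ 3
Employment 30 ≥ 24 months
DTI 43% is within the 40%–44% exception band; checking compensating factors.
Override check — reserves: 13.1 mo (ok); score: 675 (below 700).
Compensating-factor requirement not fully met.

Denied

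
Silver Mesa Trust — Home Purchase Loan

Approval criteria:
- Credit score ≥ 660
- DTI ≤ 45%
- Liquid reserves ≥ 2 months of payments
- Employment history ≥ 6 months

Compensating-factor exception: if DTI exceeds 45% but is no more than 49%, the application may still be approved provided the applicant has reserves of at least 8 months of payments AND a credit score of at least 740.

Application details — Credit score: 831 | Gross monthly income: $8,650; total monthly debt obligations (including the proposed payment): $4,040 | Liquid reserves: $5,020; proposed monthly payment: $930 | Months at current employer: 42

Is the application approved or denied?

Credit score 831 ≥ 660 (meets base)
DTI = 4,040/8,650 = 46.7% > 45% — standard DTI limit exceeded.
Liquid reserves cover 5,020/930 = 5.4 months — ≥ 2 required
Employment 42 ≥ 6 months
46.7% falls in the override range (45%–49%), so the compensating-factor test applies.
Override check — reserves: 5.4 mo (short of 8); score: 831 (ok).
Compensating-factor requirement not fully met.

Denied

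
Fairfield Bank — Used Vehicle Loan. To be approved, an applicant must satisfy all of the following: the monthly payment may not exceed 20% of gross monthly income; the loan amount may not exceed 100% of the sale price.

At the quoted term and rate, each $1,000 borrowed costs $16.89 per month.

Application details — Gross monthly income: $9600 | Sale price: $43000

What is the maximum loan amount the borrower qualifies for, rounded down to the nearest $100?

$43,000

Payment cap: 20% × $9,600 = $1,920/month.
At $16.89 per $1,000, that supports 1,920/16.89 × 1,000 ≈ $113,676 → $113,600.
LTV cap: 100% × $43,000 = $43,000 → $43,000.
Binding constraint: loan-to-value.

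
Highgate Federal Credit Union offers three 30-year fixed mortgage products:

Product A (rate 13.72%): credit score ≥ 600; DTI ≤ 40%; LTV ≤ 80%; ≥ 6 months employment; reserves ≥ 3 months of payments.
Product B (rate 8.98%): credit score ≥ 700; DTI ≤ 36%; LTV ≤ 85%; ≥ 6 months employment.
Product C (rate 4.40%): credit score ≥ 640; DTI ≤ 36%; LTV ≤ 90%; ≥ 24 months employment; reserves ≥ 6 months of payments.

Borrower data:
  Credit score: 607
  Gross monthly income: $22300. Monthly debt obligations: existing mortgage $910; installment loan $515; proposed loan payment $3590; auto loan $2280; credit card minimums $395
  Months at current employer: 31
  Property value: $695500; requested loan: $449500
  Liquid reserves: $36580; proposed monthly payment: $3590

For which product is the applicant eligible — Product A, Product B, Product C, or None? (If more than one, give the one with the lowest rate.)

Total debts = (910 + 515 + 3,590 + 2,280 + 395) = 7,690; DTI = 7,690/22,300 = 34.5%.
LTV = 449,500/695,500 = 64.6%.
Reserves = 36,580/3,590 = 10.2 months.
Product A: score 607 ≥ 600; DTI 34.5% ≤ 40%; LTV 64.6% ≤ 80%; employment 31 ≥ 6 mo; reserves 10.2 ≥ 3 mo → qualifies.
Product B: score 607 < 700; DTI 34.5% ≤ 36%; LTV 64.6% ≤ 85%; employment 31 ≥ 6 mo → does not qualify.
Product C: score 607 < 640; DTI 34.5% ≤ 36%; LTV 64.6% ≤ 90%; employment 31 ≥ 24 mo; reserves 10.2 ≥ 6 mo → does not qualify.

Product A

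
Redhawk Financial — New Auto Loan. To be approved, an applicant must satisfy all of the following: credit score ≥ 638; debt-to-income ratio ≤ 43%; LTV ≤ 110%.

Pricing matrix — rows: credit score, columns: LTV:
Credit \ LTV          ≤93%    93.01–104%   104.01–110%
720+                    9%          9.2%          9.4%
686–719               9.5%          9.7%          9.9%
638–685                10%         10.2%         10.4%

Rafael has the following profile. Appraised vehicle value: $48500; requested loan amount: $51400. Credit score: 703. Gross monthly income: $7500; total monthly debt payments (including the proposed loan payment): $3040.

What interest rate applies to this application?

Credit score 703 ≥ 638; DTI = 3,040/7,500 = 40.5% ≤ 43%
LTV: 51,400 ÷ 48,500 = 106%, within 110% cap
Credit 703 → row 686–719; LTV 106% → column 104.01–110%. Grid cell → 9.9%.

9.9%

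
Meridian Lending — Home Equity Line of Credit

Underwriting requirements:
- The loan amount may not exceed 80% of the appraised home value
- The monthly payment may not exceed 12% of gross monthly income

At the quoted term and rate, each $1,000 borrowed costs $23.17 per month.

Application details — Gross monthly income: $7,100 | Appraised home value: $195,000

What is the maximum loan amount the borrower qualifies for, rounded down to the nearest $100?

$36,700

Payment cap: 12% × $7,100 = $852/month.
At $23.17 per $1,000, that supports 852/23.17 × 1,000 ≈ $36,771 → $36,700.
LTV cap: 80% × $195,000 = $156,000 → $156,000.
Binding constraint: payment-to-income.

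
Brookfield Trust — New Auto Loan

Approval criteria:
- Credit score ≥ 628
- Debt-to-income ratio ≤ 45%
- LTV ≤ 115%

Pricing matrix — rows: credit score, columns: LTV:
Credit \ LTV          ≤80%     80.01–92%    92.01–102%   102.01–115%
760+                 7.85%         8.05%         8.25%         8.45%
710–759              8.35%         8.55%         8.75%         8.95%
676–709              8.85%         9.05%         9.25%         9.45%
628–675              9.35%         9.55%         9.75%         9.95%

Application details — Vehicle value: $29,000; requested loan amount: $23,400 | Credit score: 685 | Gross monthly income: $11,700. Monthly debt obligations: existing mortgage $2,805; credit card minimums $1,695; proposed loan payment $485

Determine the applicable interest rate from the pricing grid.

Credit score 685 ≥ 628; Total monthly debts = (2,805 + 1,695 + 485) = 4,985. DTI = 4,985/11,700 = 42.6% ≤ 45%
Loan-to-value = 23,400/29,000 = 80.7% — pass (115% max)
Row: 685 falls in 676–709. Column: 80.7% falls in 80.01–92%. Rate = 9.05%.

9.05%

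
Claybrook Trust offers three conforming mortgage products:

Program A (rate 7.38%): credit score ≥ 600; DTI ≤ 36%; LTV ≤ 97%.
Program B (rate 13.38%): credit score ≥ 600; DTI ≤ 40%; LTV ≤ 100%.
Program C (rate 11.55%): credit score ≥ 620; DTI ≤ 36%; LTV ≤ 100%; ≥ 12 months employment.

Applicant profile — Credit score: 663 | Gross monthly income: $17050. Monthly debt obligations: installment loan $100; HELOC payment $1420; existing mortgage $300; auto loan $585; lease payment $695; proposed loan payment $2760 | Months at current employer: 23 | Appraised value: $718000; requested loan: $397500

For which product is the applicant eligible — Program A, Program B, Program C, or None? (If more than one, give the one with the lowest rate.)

Program A

Total debts = (100 + 1,420 + 300 + 585 + 695 + 2,760) = 5,860; DTI = 5,860/17,050 = 34.4%.
LTV = 397,500/718,000 = 55.4%.
Program A: score 663 ≥ 600; DTI 34.4% ≤ 36%; LTV 55.4% ≤ 97% → qualifies.
Program B: score 663 ≥ 600; DTI 34.4% ≤ 40%; LTV 55.4% ≤ 100% → qualifies.
Program C: score 663 ≥ 620; DTI 34.4% ≤ 36%; LTV 55.4% ≤ 100%; employment 23 ≥ 12 mo → qualifies.
Qualifying: Program A, Program B, Program C. Lowest rate is 7.38% → Program A.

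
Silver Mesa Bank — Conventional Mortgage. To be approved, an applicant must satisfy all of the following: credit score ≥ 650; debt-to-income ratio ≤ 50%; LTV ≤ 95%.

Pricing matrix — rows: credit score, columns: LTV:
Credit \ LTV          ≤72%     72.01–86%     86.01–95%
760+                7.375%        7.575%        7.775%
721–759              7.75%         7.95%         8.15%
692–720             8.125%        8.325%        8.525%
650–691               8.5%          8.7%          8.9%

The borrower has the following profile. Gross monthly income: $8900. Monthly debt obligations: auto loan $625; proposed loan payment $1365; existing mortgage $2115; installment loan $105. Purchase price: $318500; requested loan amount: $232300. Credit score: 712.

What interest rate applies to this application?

8.325%

Credit score 712 ≥ 650; Total monthly debts = (625 + 1,365 + 2,115 + 105) = 4,210. Debt-to-income = 4,210/8,900 = 47.3% — meets 50% limit
Loan-to-value = 232,300/318,500 = 72.9% — pass (95% max)
Row: 712 falls in 692–720. Column: 72.9% falls in 72.01–86%. Rate = 8.325%.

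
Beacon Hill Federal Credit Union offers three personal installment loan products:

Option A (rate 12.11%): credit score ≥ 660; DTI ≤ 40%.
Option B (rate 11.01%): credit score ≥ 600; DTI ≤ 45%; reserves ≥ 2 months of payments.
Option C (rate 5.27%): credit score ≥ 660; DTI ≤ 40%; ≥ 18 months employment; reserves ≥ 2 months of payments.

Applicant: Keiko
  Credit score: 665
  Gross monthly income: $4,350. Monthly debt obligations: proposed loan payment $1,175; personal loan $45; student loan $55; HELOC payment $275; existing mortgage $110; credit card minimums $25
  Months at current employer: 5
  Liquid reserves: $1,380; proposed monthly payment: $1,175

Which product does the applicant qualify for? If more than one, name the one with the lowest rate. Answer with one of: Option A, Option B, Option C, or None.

Total debts = (1,175 + 45 + 55 + 275 + 110 + 25) = 1,685; DTI = 1,685/4,350 = 38.7%.
Reserves = 1,380/1,175 = 1.2 months.
Option A: score 665 ≥ 660; DTI 38.7% ≤ 40% → qualifies.
Option B: score 665 ≥ 600; DTI 38.7% ≤ 45%; reserves 1.2 < 2 mo → does not qualify.
Option C: score 665 ≥ 660; DTI 38.7% ≤ 40%; employment 5 < 18 mo; reserves 1.2 < 2 mo → does not qualify.

Option A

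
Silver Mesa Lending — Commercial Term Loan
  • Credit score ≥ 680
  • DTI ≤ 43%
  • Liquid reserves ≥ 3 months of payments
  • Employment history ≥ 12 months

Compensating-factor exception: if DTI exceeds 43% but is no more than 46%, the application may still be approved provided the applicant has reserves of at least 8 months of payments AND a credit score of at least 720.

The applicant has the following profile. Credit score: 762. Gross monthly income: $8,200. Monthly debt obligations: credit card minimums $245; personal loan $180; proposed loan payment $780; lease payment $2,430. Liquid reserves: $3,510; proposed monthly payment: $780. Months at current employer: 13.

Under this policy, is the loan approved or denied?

Credit score 762 ≥ 680 (meets base)
Total debts = (245 + 180 + 780 + 2,430) = 3,635. DTI: 3,635 ÷ 8,200 = 44.3%, over the 43% base limit.
Reserves = 3,510/780 = 4.5 months ≥ 3
Employment 13 ≥ 12 months
DTI 44.3% is within the 43%–46% exception band; checking compensating factors.
Reserves 4.5 < 8 months; credit score 762 ≥ 720.
Override conditions not both satisfied; exception does not apply.

Denied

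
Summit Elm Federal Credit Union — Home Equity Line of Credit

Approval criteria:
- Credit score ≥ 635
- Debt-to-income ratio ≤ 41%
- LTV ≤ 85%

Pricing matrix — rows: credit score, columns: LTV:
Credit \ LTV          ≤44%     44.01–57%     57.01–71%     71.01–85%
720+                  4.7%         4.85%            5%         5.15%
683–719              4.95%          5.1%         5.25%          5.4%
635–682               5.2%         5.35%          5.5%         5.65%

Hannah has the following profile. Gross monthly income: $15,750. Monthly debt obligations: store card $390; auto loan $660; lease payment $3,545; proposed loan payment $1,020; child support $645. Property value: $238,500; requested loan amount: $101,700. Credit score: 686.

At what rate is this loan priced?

4.95%

Credit score 686 ≥ 635; Total monthly debts = (390 + 660 + 3,545 + 1,020 + 645) = 6,260. DTI = 6,260/15,750 = 39.7% ≤ 41%
Loan-to-value = 101,700/238,500 = 42.6% — pass (85% max)
Row: 686 falls in 683–719. Column: 42.6% falls in ≤44%. Rate = 4.95%.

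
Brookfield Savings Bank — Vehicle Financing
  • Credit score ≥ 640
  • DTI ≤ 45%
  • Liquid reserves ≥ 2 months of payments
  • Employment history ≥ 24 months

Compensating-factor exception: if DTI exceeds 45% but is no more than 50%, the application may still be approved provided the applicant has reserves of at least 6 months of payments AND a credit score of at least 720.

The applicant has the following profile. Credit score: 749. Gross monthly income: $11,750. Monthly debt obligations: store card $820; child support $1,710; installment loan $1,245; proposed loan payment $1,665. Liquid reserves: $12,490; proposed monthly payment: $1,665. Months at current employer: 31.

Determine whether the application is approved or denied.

Approved

Credit score 749 ≥ 640 (meets base)
Total debts = (820 + 1,710 + 1,245 + 1,665) = 5,440. DTI: 5,440 ÷ 11,750 = 46.3%, over the 45% base limit.
Liquid reserves cover 12,490/1,665 = 7.5 months — ≥ 2 required
Employment 31 ≥ 24 months
46.3% falls in the override range (45%–50%), so the compensating-factor test applies.
Reserves 7.5 ≥ 6 months; credit score 749 ≥ 720.
Both override conditions satisfied; DTI exception granted.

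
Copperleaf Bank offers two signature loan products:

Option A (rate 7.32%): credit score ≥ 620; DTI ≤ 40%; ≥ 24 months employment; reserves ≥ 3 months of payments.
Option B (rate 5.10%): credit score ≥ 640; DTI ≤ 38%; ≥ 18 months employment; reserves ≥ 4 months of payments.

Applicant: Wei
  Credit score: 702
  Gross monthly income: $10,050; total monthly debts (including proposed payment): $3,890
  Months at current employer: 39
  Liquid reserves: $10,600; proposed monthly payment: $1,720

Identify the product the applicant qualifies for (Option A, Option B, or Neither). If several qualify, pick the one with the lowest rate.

DTI = 3,890/10,050 = 38.7%.
Reserves = 10,600/1,720 = 6.2 months.
Option A: score 702 ≥ 620; DTI 38.7% ≤ 40%; employment 39 ≥ 24 mo; reserves 6.2 ≥ 3 mo → qualifies.
Option B: score 702 ≥ 640; DTI 38.7% > 38%; employment 39 ≥ 18 mo; reserves 6.2 ≥ 4 mo → does not qualify.

Option A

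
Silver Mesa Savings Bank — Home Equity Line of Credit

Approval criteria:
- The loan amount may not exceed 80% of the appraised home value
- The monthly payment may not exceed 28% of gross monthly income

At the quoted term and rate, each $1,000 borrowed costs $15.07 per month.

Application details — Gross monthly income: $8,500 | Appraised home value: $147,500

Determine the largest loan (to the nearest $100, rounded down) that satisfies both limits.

$118,000

Payment cap: 28% × $8,500 = $2,380/month.
At $15.07 per $1,000, that supports 2,380/15.07 × 1,000 ≈ $157,929 → $157,900.
LTV cap: 80% × $147,500 = $118,000 → $118,000.
Binding constraint: loan-to-value.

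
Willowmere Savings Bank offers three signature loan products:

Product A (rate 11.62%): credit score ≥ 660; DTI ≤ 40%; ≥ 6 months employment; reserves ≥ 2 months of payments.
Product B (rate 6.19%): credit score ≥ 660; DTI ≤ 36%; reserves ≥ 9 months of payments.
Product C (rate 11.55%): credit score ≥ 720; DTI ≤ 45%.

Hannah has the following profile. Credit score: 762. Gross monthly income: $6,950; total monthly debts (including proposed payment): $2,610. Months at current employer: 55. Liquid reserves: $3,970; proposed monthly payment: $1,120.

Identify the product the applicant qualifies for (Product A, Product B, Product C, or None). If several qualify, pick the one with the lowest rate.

DTI = 2,610/6,950 = 37.6%.
Reserves = 3,970/1,120 = 3.5 months.
Product A: score 762 ≥ 660; DTI 37.6% ≤ 40%; employment 55 ≥ 6 mo; reserves 3.5 ≥ 2 mo → qualifies.
Product B: score 762 ≥ 660; DTI 37.6% > 36%; reserves 3.5 < 9 mo → does not qualify.
Product C: score 762 ≥ 720; DTI 37.6% ≤ 45% → qualifies.
Qualifying: Product A, Product C. Lowest rate is 11.55% → Product C.

Product C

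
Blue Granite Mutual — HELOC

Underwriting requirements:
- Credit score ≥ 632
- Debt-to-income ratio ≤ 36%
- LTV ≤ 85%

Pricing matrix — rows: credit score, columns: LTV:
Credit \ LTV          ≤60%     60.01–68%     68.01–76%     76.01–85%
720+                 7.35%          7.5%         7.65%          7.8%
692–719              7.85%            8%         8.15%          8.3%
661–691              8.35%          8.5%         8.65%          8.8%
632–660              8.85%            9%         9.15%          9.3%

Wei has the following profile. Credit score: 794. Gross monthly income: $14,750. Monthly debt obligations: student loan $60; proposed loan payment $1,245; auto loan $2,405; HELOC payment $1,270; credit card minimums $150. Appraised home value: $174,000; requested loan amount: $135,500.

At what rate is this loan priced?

Credit score 794 ≥ 632; Total monthly debts = (60 + 1,245 + 2,405 + 1,270 + 150) = 5,130. DTI: 5,130 ÷ 14,750 = 34.8%, within the 36% cap
Loan-to-value = 135,500/174,000 = 77.9% — pass (85% max)
Credit 794 → row 720+; LTV 77.9% → column 76.01–85%. Grid cell → 7.8%.

7.8%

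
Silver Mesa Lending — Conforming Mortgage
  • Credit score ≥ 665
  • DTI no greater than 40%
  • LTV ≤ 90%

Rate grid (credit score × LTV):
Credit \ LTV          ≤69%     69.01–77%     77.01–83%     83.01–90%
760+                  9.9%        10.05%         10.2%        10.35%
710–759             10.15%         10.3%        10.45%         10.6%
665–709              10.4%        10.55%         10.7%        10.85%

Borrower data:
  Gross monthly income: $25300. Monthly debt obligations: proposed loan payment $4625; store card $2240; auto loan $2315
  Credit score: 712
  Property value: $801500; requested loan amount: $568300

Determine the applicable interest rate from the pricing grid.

10.3%

Credit score 712 ≥ 665; Total monthly debts = (4,625 + 2,240 + 2,315) = 9,180. DTI = 9,180/25,300 = 36.3% ≤ 40%
LTV = 568,300/801,500 = 70.9% ≤ 90%
Score 712 is in the 710–759 band; LTV 70.9% is in the 69.01–77% band → 10.3%.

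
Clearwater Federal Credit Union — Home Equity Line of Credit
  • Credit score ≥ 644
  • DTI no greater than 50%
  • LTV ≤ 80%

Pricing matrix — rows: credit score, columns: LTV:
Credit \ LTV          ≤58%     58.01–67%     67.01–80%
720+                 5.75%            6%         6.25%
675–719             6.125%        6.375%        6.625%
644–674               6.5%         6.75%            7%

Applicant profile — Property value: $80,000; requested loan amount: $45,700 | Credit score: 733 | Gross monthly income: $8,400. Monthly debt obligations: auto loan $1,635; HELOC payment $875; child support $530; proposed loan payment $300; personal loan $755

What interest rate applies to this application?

Credit score 733 ≥ 644; Total monthly debts = (1,635 + 875 + 530 + 300 + 755) = 4,095. Debt-to-income = 4,095/8,400 = 48.8% — meets 50% limit
LTV = 45,700/80,000 = 57.1% ≤ 80%
Row: 733 falls in 720+. Column: 57.1% falls in ≤58%. Rate = 5.75%.

5.75%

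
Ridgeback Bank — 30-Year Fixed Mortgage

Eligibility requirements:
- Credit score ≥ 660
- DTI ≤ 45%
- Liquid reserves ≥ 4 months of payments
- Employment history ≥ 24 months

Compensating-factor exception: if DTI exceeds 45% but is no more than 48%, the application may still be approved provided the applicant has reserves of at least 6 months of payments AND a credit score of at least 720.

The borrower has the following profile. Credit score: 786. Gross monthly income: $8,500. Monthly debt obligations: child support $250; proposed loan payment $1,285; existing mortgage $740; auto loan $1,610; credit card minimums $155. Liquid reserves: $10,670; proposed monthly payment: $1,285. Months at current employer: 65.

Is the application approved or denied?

Approved

Credit score 786 ≥ 660 (meets base)
Total debts = (250 + 1,285 + 740 + 1,610 + 155) = 4,040. DTI = 4,040/8,500 = 47.5% > 45% — standard DTI limit exceeded.
Reserves = 10,670/1,285 = 8.3 months ≥ 4
Employment 65 ≥ 24 months
DTI 47.5% is within the 45%–48% exception band; checking compensating factors.
Override check — reserves: 8.3 mo (ok); score: 786 (ok).
Both compensating conditions met → exception applies.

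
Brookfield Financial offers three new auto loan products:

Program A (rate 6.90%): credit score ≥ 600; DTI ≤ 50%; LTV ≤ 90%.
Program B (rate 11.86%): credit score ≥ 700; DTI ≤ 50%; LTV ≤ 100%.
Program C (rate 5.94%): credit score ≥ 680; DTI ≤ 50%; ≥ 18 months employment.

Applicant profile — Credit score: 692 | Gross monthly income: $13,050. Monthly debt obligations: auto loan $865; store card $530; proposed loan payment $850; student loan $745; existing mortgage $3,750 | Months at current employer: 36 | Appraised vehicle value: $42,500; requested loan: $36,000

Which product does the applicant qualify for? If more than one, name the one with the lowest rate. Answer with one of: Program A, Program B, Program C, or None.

Total debts = (865 + 530 + 850 + 745 + 3,750) = 6,740; DTI = 6,740/13,050 = 51.6%.
LTV = 36,000/42,500 = 84.7%.
Program A: score 692 ≥ 600; DTI 51.6% > 50%; LTV 84.7% ≤ 90% → does not qualify.
Program B: score 692 < 700; DTI 51.6% > 50%; LTV 84.7% ≤ 100% → does not qualify.
Program C: score 692 ≥ 680; DTI 51.6% > 50%; employment 36 ≥ 18 mo → does not qualify.

None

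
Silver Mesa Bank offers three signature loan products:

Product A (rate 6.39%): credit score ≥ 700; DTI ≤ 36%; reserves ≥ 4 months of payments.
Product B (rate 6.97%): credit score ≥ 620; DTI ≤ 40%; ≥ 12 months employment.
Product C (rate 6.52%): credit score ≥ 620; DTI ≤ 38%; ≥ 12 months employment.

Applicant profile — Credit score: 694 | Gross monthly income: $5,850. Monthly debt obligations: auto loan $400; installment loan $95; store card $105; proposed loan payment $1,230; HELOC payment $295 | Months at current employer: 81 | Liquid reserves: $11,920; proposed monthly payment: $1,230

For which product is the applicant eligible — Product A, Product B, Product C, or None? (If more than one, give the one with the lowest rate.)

Total debts = (400 + 95 + 105 + 1,230 + 295) = 2,125; DTI = 2,125/5,850 = 36.3%.
Reserves = 11,920/1,230 = 9.7 months.
Product A: score 694 < 700; DTI 36.3% > 36%; reserves 9.7 ≥ 4 mo → does not qualify.
Product B: score 694 ≥ 620; DTI 36.3% ≤ 40%; employment 81 ≥ 12 mo → qualifies.
Product C: score 694 ≥ 620; DTI 36.3% ≤ 38%; employment 81 ≥ 12 mo → qualifies.
Qualifying: Product B, Product C. Lowest rate is 6.52% → Product C.

Product C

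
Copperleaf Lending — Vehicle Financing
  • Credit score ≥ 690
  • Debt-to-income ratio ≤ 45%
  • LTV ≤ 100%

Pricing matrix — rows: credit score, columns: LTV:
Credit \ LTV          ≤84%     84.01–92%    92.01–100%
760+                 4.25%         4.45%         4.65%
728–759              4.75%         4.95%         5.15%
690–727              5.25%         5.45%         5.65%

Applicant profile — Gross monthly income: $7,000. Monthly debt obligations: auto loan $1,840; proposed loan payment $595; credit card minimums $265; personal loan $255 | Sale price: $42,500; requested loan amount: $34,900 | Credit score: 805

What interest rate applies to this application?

4.25%

Credit score 805 ≥ 690; Total monthly debts = (1,840 + 595 + 265 + 255) = 2,955. DTI = 2,955/7,000 = 42.2% ≤ 45%
Loan-to-value = 34,900/42,500 = 82.1% — pass (100% max)
Score 805 is in the 760+ band; LTV 82.1% is in the ≤84% band → 4.25%.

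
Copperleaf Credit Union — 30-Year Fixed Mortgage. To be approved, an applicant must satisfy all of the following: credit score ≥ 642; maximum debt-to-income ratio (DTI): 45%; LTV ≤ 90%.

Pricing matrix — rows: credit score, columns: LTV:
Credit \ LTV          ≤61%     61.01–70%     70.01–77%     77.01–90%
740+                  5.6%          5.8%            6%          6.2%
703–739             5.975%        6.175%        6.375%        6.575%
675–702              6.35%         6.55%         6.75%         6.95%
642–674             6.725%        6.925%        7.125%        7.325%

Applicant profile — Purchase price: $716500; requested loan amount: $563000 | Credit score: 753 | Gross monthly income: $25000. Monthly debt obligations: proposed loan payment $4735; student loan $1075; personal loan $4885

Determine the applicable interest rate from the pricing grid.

6.2%

Credit score 753 ≥ 642; Total monthly debts = (4,735 + 1,075 + 4,885) = 10,695. DTI: 10,695 ÷ 25,000 = 42.8%, within the 45% cap
Loan-to-value = 563,000/716,500 = 78.6% — pass (90% max)
Score 753 is in the 740+ band; LTV 78.6% is in the 77.01–90% band → 6.2%.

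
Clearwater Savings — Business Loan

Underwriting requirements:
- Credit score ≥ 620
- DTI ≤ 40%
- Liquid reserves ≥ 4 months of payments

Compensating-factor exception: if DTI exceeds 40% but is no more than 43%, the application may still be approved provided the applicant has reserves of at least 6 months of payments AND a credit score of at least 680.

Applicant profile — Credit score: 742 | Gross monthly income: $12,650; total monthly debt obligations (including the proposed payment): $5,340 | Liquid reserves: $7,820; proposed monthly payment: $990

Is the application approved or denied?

Approved

Credit score 742 ≥ 620 (meets base)
DTI: 5,340 ÷ 12,650 = 42.2%, over the 40% base limit.
Reserves = 7,820/990 = 7.9 months ≥ 4
DTI 42.2% is within the 40%–43% exception band; checking compensating factors.
Reserves 7.9 ≥ 6 months; credit score 742 ≥ 680.
Both override conditions satisfied; DTI exception granted.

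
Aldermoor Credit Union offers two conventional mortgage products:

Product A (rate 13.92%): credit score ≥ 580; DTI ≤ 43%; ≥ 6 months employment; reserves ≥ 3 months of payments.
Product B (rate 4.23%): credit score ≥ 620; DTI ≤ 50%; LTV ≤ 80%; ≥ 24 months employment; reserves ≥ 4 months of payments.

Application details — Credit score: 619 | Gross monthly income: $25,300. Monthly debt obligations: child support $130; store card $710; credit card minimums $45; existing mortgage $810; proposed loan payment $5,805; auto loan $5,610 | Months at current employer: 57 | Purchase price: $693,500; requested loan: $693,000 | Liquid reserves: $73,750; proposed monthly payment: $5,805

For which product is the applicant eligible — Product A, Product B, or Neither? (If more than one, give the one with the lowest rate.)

Total debts = (130 + 710 + 45 + 810 + 5,805 + 5,610) = 13,110; DTI = 13,110/25,300 = 51.8%.
LTV = 693,000/693,500 = 99.9%.
Reserves = 73,750/5,805 = 12.7 months.
Product A: score 619 ≥ 580; DTI 51.8% > 43%; employment 57 ≥ 6 mo; reserves 12.7 ≥ 3 mo → does not qualify.
Product B: score 619 < 620; DTI 51.8% > 50%; LTV 99.9% > 80%; employment 57 ≥ 24 mo; reserves 12.7 ≥ 4 mo → does not qualify.

Neither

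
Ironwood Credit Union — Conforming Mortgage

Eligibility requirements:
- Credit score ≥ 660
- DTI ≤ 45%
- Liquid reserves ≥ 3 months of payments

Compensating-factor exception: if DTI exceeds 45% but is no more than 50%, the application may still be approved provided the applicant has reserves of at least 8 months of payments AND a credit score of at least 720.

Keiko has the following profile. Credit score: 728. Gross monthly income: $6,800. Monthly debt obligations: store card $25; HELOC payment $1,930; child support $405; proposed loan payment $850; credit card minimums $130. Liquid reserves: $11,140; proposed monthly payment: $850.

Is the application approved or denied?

Approved

Credit score 728 ≥ 660 (meets base)
Total debts = (25 + 1,930 + 405 + 850 + 130) = 3,340. DTI = 3,340/6,800 = 49.1% > 45% — standard DTI limit exceeded.
Reserves: 11,140 ÷ 850 = 13.1 months (meets 3-month minimum)
49.1% falls in the override range (45%–50%), so the compensating-factor test applies.
Reserves 13.1 ≥ 8 months; credit score 728 ≥ 720.
Both override conditions satisfied; DTI exception granted.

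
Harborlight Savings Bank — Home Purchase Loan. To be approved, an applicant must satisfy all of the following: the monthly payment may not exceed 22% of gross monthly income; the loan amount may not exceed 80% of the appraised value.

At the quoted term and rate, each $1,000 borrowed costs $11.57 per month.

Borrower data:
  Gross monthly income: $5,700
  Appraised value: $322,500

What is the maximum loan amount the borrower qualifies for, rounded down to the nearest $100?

Payment cap: 22% × $5,700 = $1,254/month.
At $11.57 per $1,000, that supports 1,254/11.57 × 1,000 ≈ $108,383 → $108,300.
LTV cap: 80% × $322,500 = $258,000 → $258,000.
Binding constraint: payment-to-income.

$108,300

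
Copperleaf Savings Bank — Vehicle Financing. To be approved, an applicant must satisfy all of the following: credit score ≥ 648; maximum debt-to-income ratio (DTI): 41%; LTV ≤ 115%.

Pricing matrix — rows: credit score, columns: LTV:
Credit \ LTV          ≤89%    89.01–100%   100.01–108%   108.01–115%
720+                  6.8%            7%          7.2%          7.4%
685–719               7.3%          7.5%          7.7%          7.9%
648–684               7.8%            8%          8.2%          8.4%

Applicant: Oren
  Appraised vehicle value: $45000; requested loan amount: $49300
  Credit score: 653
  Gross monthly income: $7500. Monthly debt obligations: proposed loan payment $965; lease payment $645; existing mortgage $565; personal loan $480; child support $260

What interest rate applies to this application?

8.4%

Credit score 653 ≥ 648; Total monthly debts = (965 + 645 + 565 + 480 + 260) = 2,915. Debt-to-income = 2,915/7,500 = 38.9% — meets 41% limit
LTV: 49,300 ÷ 45,000 = 109.6%, within 115% cap
Row: 653 falls in 648–684. Column: 109.6% falls in 108.01–115%. Rate = 8.4%.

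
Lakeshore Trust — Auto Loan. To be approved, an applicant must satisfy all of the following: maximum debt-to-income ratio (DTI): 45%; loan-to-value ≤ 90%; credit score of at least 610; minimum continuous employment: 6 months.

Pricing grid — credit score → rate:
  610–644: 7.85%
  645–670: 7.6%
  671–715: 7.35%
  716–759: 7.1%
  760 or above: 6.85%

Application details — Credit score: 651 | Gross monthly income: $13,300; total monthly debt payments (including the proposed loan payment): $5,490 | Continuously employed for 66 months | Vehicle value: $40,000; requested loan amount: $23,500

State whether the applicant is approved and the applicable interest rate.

Approved at 7.6%

Credit score 651 ≥ 610 (meets minimum)
Loan-to-value = 23,500/40,000 = 58.8% — pass (90% max)
Employment 66 ≥ 6 months
DTI: 5,490 ÷ 13,300 = 41.3%, within the 45% cap
All requirements met. Score 651 falls in the 645–670 tier → 7.6%.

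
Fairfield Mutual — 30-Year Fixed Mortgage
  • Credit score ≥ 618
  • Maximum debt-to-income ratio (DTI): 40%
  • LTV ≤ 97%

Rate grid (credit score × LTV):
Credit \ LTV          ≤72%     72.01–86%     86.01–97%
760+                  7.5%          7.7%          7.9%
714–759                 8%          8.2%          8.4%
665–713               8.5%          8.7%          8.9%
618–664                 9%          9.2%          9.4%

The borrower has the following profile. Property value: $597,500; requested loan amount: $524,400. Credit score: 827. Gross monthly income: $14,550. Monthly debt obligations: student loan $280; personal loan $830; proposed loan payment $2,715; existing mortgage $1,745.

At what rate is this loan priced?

Credit score 827 ≥ 618; Total monthly debts = (280 + 830 + 2,715 + 1,745) = 5,570. Debt-to-income = 5,570/14,550 = 38.3% — meets 40% limit
Loan-to-value = 524,400/597,500 = 87.8% — pass (97% max)
Row: 827 falls in 760+. Column: 87.8% falls in 86.01–97%. Rate = 7.9%.

7.9%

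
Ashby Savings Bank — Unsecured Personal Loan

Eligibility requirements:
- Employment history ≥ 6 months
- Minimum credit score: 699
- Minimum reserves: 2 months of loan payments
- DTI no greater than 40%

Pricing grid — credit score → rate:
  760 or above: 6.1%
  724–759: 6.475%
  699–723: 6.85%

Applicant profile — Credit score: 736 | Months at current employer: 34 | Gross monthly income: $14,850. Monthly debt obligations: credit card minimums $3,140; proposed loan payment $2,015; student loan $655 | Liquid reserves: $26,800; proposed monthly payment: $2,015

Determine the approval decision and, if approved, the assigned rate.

Credit score 736 ≥ 699 (meets minimum)
Employment 34 ≥ 6 months
Reserves: 26,800 ÷ 2,015 = 13.3 months (meets 2-month minimum)
Total monthly debts = (3,140 + 2,015 + 655) = 5,810. DTI: 5,810 ÷ 14,850 = 39.1%, within the 40% cap
All requirements met. Score 736 falls in the 724–759 tier → 6.475%.

Approved at 6.475%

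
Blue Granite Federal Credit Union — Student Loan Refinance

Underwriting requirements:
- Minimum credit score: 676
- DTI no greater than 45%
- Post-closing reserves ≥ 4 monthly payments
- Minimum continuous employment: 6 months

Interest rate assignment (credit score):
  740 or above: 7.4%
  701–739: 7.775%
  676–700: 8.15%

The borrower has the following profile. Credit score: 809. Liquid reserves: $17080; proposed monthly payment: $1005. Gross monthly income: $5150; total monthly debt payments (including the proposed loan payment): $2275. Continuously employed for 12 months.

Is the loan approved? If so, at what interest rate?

Approved at 7.4%

Credit score 809 ≥ 676 (meets minimum)
Debt-to-income = 2,275/5,150 = 44.2% — meets 45% limit
Employment 12 ≥ 6 months
Reserves = 17,080/1,005 = 17.0 months ≥ 4
All requirements met. Score 809 falls in the 740 or above tier → 7.4%.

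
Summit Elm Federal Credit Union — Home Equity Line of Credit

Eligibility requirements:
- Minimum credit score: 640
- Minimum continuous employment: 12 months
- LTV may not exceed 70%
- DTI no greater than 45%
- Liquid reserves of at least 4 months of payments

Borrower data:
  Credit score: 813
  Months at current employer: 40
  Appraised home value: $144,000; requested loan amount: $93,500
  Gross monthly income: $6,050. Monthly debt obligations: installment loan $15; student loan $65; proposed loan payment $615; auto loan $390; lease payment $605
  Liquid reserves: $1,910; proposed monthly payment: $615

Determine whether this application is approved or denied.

Credit score 813 ≥ 640 (meets)
Employment 40 ≥ 12 months
Loan-to-value = 93,500/144,000 = 64.9% — pass (70% max)
Total monthly debts = (15 + 65 + 615 + 390 + 605) = 1,690. DTI: 1,690 ÷ 6,050 = 27.9%, within the 45% cap
Reserves = 1,910/615 = 3.1 months < 4
Fails on reserves.

Denied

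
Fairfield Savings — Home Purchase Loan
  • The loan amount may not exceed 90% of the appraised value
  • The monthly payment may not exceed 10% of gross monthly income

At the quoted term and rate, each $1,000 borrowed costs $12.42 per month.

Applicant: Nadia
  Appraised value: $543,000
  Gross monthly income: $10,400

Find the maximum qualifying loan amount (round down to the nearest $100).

$83,700

Payment cap: 10% × $10,400 = $1,040/month.
At $12.42 per $1,000, that supports 1,040/12.42 × 1,000 ≈ $83,735 → $83,700.
LTV cap: 90% × $543,000 = $488,700 → $488,700.
Binding constraint: payment-to-income.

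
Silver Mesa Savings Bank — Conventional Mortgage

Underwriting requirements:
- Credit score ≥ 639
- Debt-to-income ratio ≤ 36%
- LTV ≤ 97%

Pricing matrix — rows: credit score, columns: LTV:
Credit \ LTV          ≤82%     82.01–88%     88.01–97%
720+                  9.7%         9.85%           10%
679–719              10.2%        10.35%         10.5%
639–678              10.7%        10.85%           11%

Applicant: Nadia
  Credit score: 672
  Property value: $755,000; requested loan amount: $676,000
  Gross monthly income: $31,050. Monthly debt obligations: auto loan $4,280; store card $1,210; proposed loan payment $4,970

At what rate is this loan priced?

11%

Credit score 672 ≥ 639; Total monthly debts = (4,280 + 1,210 + 4,970) = 10,460. Debt-to-income = 10,460/31,050 = 33.7% — meets 36% limit
LTV: 676,000 ÷ 755,000 = 89.5%, within 97% cap
Credit 672 → row 639–678; LTV 89.5% → column 88.01–97%. Grid cell → 11%.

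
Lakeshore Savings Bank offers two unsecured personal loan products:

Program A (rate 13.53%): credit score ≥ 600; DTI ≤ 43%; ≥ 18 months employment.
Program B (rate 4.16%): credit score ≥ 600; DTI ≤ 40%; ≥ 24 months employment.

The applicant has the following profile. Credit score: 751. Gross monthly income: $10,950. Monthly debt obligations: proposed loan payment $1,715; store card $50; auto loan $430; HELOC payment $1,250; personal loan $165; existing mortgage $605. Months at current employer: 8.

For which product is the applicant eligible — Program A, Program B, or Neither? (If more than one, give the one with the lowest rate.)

Total debts = (1,715 + 50 + 430 + 1,250 + 165 + 605) = 4,215; DTI = 4,215/10,950 = 38.5%.
Program A: score 751 ≥ 600; DTI 38.5% ≤ 43%; employment 8 < 18 mo → does not qualify.
Program B: score 751 ≥ 600; DTI 38.5% ≤ 40%; employment 8 < 24 mo → does not qualify.

Neither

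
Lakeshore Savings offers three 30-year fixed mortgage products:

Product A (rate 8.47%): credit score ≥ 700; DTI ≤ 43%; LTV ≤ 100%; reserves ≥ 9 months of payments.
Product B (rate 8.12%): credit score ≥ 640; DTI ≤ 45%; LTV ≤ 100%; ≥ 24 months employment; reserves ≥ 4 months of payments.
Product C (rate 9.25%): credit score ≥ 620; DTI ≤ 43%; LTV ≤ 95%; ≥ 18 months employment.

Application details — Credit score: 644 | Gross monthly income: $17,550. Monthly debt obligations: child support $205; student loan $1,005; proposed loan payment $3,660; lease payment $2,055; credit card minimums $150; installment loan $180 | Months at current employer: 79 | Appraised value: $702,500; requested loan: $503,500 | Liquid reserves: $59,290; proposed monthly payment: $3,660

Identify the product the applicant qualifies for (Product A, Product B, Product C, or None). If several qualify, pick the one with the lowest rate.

Total debts = (205 + 1,005 + 3,660 + 2,055 + 150 + 180) = 7,255; DTI = 7,255/17,550 = 41.3%.
LTV = 503,500/702,500 = 71.7%.
Reserves = 59,290/3,660 = 16.2 months.
Product A: score 644 < 700; DTI 41.3% ≤ 43%; LTV 71.7% ≤ 100%; reserves 16.2 ≥ 9 mo → does not qualify.
Product B: score 644 ≥ 640; DTI 41.3% ≤ 45%; LTV 71.7% ≤ 100%; employment 79 ≥ 24 mo; reserves 16.2 ≥ 4 mo → qualifies.
Product C: score 644 ≥ 620; DTI 41.3% ≤ 43%; LTV 71.7% ≤ 95%; employment 79 ≥ 18 mo → qualifies.
Qualifying: Product B, Product C. Lowest rate is 8.12% → Product B.

Product B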